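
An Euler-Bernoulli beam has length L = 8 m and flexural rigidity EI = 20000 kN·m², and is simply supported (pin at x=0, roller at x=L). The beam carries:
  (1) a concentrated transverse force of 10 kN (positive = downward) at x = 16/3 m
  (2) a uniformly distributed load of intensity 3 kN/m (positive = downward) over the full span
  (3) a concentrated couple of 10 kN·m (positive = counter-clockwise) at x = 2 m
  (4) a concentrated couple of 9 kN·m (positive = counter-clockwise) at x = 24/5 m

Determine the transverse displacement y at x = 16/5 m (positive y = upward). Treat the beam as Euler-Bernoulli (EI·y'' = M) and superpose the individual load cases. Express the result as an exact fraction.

Load 1 — point force P=10 kN at a=16/3 m (b=L-a=8/3):
  y_1 = -Pbx(L²-b²-x²)/(6LEI)  [x≤a] = -10·(8/3)·(16/5)·(8²-(8/3)²-(16/5)²)/(6·8·20000) = -5248/1265625 m
Load 2 — uniform load w=3 kN/m over full span:
  y_2 = -wx(L³-2Lx²+x³)/(24EI) = -3·(16/5)·(8³-2·8·(16/5)²+(16/5)³)/(24·20000) = -2976/390625 m
Load 3 — applied couple M₀=10 kN·m at a=2 m (b=L-a=6):
  y_3 = (M₀x³/(6L)-M₀(x-a)²/2+C₁x)/EI  [x>a] with C₁=M₀(3b²-L²)/(6L)=55/6 = (10·(16/5)³/(6·8)-10·((16/5)-2)²/2+(55/6)·(16/5))/20000 = 181/125000 m
Load 4 — applied couple M₀=9 kN·m at a=24/5 m (b=L-a=16/5):
  y_4 = (M₀x³/(6L)+C₁x)/EI  [x≤a] with C₁=M₀(3b²-L²)/(6L)=-156/25 = (9·(16/5)³/(6·8)+(-156/25)·(16/5))/20000 = -54/78125 m
Superposition: y = Σ y_i = -2786483/253125000 m ≈ -0.011008 m

y(16/5) = -2786483/253125000 m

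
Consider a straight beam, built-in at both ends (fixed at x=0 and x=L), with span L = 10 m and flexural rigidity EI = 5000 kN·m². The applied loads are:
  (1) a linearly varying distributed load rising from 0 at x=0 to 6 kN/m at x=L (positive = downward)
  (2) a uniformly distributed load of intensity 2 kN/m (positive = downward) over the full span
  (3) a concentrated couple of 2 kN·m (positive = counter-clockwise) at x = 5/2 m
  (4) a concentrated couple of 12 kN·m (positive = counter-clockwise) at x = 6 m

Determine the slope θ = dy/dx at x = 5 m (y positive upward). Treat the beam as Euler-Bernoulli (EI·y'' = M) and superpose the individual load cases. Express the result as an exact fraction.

θ(5) = -83/400000 rad

Load 1 — triangular load w₀=6 kN/m (0→w₀ over full span):
  θ_1 = -w₀(2x(L-x)(L-2x)(x+2L)+x²(L-x)²)/(120LEI) = -6·(2·5·(10-5)·(10-2·5)·(5+2·10)+5²·(10-5)²)/(120·10·5000) = -1/1600 rad
Load 2 — uniform load w=2 kN/m over full span:
  θ_2 = -wx(L-x)(L-2x)/(12EI) = -2·5·(10-5)·(10-2·5)/(12·5000) = 0 rad
Load 3 — applied couple M₀=2 kN·m at a=5/2 m (b=L-a=15/2):
  θ_3 = (R_Ax²/2 - M_Ax - M₀(x-a))/EI  [x>a] with R_A=9/40, M_A=-3/8 = ((9/40)·5²/2 - (-3/8)·5 - 2·(5-(5/2)))/5000 = -1/16000 rad
Load 4 — applied couple M₀=12 kN·m at a=6 m (b=L-a=4):
  θ_4 = (R_Ax²/2 - M_Ax)/EI  [x≤a] with R_A=216/125, M_A=96/25 = ((216/125)·5²/2 - (96/25)·5)/5000 = 3/6250 rad
Superposition: θ = Σ θ_i = -83/400000 rad ≈ -0.000208 rad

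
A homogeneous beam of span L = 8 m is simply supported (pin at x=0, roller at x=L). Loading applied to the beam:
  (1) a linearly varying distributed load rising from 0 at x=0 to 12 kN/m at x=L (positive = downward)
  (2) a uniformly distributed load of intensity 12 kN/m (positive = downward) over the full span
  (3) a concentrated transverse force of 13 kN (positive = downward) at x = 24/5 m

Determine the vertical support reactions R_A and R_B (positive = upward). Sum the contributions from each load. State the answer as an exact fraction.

R_A = 346/5 kN, R_B = 439/5 kN

Load 1 — triangular load w₀=12 kN/m (0→w₀ over full span):
  R_A = w₀L/6 = 12·8/6 = 16 kN
  R_B = w₀L/3 = 12·8/3 = 32 kN
Load 2 — uniform load w=12 kN/m over full span:
  R_A = wL/2 = 12·8/2 = 48 kN
  R_B = wL/2 = 12·8/2 = 48 kN
Load 3 — point force P=13 kN at a=24/5 m (b=L-a=16/5):
  R_A = Pb/L = 13·(16/5)/8 = 26/5 kN
  R_B = Pa/L = 13·(24/5)/8 = 39/5 kN
Superposition: R_A = 346/5 kN, R_B = 439/5 kN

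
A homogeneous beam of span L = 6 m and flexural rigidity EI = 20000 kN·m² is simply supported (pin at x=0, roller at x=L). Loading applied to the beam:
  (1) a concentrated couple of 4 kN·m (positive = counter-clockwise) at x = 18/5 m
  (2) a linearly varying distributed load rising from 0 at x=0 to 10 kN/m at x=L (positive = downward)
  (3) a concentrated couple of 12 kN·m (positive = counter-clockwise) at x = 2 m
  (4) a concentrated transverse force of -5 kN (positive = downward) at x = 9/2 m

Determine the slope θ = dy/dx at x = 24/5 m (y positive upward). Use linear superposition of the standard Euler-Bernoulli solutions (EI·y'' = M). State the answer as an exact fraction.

θ(24/5) = 93729/80000000 rad

Load 1 — applied couple M₀=4 kN·m at a=18/5 m (b=L-a=12/5):
  θ_1 = (M₀x²/(2L)-M₀(x-a)+C₁)/EI  [x>a] with C₁=M₀(3b²-L²)/(6L)=-52/25 = (4·(24/5)²/(2·6)-4·((24/5)-(18/5))+(-52/25))/20000 = 1/25000 rad
Load 2 — triangular load w₀=10 kN/m (0→w₀ over full span):
  θ_2 = -w₀(7L⁴-30L²x²+15x⁴)/(360LEI) = -10·(7·6⁴-30·6²·(24/5)²+15·(24/5)⁴)/(360·6·20000) = 2271/1250000 rad
Load 3 — applied couple M₀=12 kN·m at a=2 m (b=L-a=4):
  θ_3 = (M₀x²/(2L)-M₀(x-a)+C₁)/EI  [x>a] with C₁=M₀(3b²-L²)/(6L)=4 = (12·(24/5)²/(2·6)-12·((24/5)-2)+4)/20000 = -41/125000 rad
Load 4 — point force P=-5 kN at a=9/2 m (b=L-a=3/2):
  θ_4 = -Pa(2L²-6Lx+3x²+a²)/(6LEI)  [x>a] = -(-5)·(9/2)·(2·6²-6·6·(24/5)+3·(24/5)²+(9/2)²)/(6·6·20000) = -1143/3200000 rad
Superposition: θ = Σ θ_i = 93729/80000000 rad ≈ 0.001172 rad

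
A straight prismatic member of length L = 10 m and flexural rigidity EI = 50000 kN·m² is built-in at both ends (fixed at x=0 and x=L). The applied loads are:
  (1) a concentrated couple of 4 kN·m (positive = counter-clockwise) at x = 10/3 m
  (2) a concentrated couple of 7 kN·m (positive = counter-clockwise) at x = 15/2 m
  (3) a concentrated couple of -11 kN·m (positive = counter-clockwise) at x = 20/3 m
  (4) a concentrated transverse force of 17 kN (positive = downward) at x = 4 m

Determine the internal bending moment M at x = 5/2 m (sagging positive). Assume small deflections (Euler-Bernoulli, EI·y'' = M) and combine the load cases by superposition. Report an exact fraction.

Load 1 — applied couple M₀=4 kN·m at a=10/3 m (b=L-a=20/3):
  M_1 = R_Ax - M_A  [x≤a] with R_A=8/15, M_A=0 = (8/15)·(5/2) - 0 = 4/3 kN·m
Load 2 — applied couple M₀=7 kN·m at a=15/2 m (b=L-a=5/2):
  M_2 = R_Ax - M_A  [x≤a] with R_A=63/80, M_A=35/16 = (63/80)·(5/2) - (35/16) = -7/32 kN·m
Load 3 — applied couple M₀=-11 kN·m at a=20/3 m (b=L-a=10/3):
  M_3 = R_Ax - M_A  [x≤a] with R_A=-22/15, M_A=-11/3 = (-22/15)·(5/2) - (-11/3) = 0 kN·m
Load 4 — point force P=17 kN at a=4 m (b=L-a=6):
  M_4 = Pb²(3a+b)x/L³ - Pab²/L²  [x≤a] = 17·6²·(3·4+6)·(5/2)/10³ - 17·4·6²/10² = 153/50 kN·m
Superposition: M = Σ M_i = 10019/2400 kN·m ≈ 4.174583 kN·m

M(5/2) = 10019/2400 kN·m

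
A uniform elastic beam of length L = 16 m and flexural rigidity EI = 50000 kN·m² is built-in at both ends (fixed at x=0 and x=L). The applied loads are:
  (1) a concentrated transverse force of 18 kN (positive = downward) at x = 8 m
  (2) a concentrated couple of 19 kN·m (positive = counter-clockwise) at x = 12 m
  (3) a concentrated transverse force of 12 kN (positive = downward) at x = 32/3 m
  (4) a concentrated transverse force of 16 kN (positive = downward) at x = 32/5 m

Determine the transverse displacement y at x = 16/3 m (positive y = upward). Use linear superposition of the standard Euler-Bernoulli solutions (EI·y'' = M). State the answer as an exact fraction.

Load 1 — point force P=18 kN at a=8 m (b=L-a=8):
  y_1 = -Pb²x²(3aL-(3a+b)x)/(6L³EI)  [x≤a] = -18·8²·(16/3)²·(3·8·16-(3·8+8)·(16/3))/(6·16³·50000) = -32/5625 m
Load 2 — applied couple M₀=19 kN·m at a=12 m (b=L-a=4):
  y_2 = (R_Ax³/6 - M_Ax²/2)/EI  [x≤a] with R_A=171/128, M_A=95/16 = ((171/128)·(16/3)³/6 - (95/16)·(16/3)²/2)/50000 = -19/18750 m
Load 3 — point force P=12 kN at a=32/3 m (b=L-a=16/3):
  y_3 = -Pb²x²(3aL-(3a+b)x)/(6L³EI)  [x≤a] = -12·(16/3)²·(16/3)²·(3·(32/3)·16-(3·(32/3)+(16/3))·(16/3))/(6·16³·50000) = -5632/2278125 m
Load 4 — point force P=16 kN at a=32/5 m (b=L-a=48/5):
  y_4 = -Pb²x²(3aL-(3a+b)x)/(6L³EI)  [x≤a] = -16·(48/5)²·(16/3)²·(3·(32/5)·16-(3·(32/5)+(48/5))·(16/3))/(6·16³·50000) = -2048/390625 m
Superposition: y = Σ y_i = -8211109/569531250 m ≈ -0.014417 m

y(16/3) = -8211109/569531250 m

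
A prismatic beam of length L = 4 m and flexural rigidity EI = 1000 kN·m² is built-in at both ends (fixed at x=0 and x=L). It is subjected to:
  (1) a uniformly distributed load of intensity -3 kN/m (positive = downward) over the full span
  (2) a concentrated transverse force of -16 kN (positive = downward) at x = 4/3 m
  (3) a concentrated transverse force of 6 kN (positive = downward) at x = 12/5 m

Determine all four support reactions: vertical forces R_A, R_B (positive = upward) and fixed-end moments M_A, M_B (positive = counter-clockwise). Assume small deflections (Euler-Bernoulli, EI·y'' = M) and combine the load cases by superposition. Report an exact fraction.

R_A = -53122/3375 kN, M_A = -37724/3375 kN·m, R_B = -21128/3375 kN, M_B = 17836/3375 kN·m

Load 1 — uniform load w=-3 kN/m over full span:
  R_A = wL/2 = (-3)·4/2 = -6 kN
  M_A = wL²/12 = (-3)·4²/12 = -4 kN·m
  R_B = wL/2 = (-3)·4/2 = -6 kN
  M_B = -wL²/12 = -(-3)·4²/12 = 4 kN·m
Load 2 — point force P=-16 kN at a=4/3 m (b=L-a=8/3):
  R_A = Pb²(3a+b)/L³ = (-16)·(8/3)²·(3·(4/3)+(8/3))/4³ = -320/27 kN
  M_A = Pab²/L² = (-16)·(4/3)·(8/3)²/4² = -256/27 kN·m
  R_B = Pa²(a+3b)/L³ = (-16)·(4/3)²·((4/3)+3·(8/3))/4³ = -112/27 kN
  M_B = -Pa²b/L² = -(-16)·(4/3)²·(8/3)/4² = 128/27 kN·m
Load 3 — point force P=6 kN at a=12/5 m (b=L-a=8/5):
  R_A = Pb²(3a+b)/L³ = 6·(8/5)²·(3·(12/5)+(8/5))/4³ = 264/125 kN
  M_A = Pab²/L² = 6·(12/5)·(8/5)²/4² = 288/125 kN·m
  R_B = Pa²(a+3b)/L³ = 6·(12/5)²·((12/5)+3·(8/5))/4³ = 486/125 kN
  M_B = -Pa²b/L² = -6·(12/5)²·(8/5)/4² = -432/125 kN·m
Superposition: R_A = -53122/3375 kN, M_A = -37724/3375 kN·m, R_B = -21128/3375 kN, M_B = 17836/3375 kN·m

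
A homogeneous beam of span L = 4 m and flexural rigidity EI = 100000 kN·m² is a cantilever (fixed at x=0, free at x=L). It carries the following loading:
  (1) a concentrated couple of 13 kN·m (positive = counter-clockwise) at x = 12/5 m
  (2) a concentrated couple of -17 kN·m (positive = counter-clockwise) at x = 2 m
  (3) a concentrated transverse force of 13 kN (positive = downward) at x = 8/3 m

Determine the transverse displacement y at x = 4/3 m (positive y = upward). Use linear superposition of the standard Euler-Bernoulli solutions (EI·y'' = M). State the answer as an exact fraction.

Load 1 — applied couple M₀=13 kN·m at a=12/5 m (b=L-a=8/5):
  y_1 = M₀x²/(2EI)  [x≤a] = 13·(4/3)²/(2·100000) = 13/112500 m
Load 2 — applied couple M₀=-17 kN·m at a=2 m (b=L-a=2):
  y_2 = M₀x²/(2EI)  [x≤a] = (-17)·(4/3)²/(2·100000) = -17/112500 m
Load 3 — point force P=13 kN at a=8/3 m (b=L-a=4/3):
  y_3 = -Px²(3a-x)/(6EI)  [x≤a] = -13·(4/3)²·(3·(8/3)-(4/3))/(6·100000) = -13/50625 m
Superposition: y = Σ y_i = -74/253125 m ≈ -0.000292 m

y(4/3) = -74/253125 m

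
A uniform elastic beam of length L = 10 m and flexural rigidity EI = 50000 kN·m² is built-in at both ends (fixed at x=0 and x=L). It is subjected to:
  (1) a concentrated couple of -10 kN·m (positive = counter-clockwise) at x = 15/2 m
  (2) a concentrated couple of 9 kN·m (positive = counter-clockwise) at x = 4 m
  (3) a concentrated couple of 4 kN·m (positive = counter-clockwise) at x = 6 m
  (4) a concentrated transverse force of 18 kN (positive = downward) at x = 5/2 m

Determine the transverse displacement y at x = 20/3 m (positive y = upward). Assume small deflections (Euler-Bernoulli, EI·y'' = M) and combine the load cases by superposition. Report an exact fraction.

y(20/3) = -613/3600000 m

Load 1 — applied couple M₀=-10 kN·m at a=15/2 m (b=L-a=5/2):
  y_1 = (R_Ax³/6 - M_Ax²/2)/EI  [x≤a] with R_A=-9/8, M_A=-25/8 = ((-9/8)·(20/3)³/6 - (-25/8)·(20/3)²/2)/50000 = 1/3600 m
Load 2 — applied couple M₀=9 kN·m at a=4 m (b=L-a=6):
  y_2 = (R_Ax³/6 - M_Ax²/2 - M₀(x-a)²/2)/EI  [x>a] with R_A=162/125, M_A=27/25 = ((162/125)·(20/3)³/6 - (27/25)·(20/3)²/2 - 9·((20/3)-4)²/2)/50000 = 1/6250 m
Load 3 — applied couple M₀=4 kN·m at a=6 m (b=L-a=4):
  y_3 = (R_Ax³/6 - M_Ax²/2 - M₀(x-a)²/2)/EI  [x>a] with R_A=72/125, M_A=32/25 = ((72/125)·(20/3)³/6 - (32/25)·(20/3)²/2 - 4·((20/3)-6)²/2)/50000 = -1/56250 m
Load 4 — point force P=18 kN at a=5/2 m (b=L-a=15/2):
  y_4 = -Pa²(L-x)²(3bL-(3b+a)(L-x))/(6L³EI)  [x>a] = -18·(5/2)²·(10-(20/3))²·(3·(15/2)·10-(3·(15/2)+(5/2))·(10-(20/3)))/(6·10³·50000) = -17/28800 m
Superposition: y = Σ y_i = -613/3600000 m ≈ -0.000170 m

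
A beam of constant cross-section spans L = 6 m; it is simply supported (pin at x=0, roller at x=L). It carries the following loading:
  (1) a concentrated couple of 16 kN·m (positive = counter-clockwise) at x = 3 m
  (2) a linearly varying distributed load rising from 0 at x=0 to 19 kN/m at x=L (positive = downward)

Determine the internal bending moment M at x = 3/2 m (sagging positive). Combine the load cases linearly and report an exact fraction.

M(3/2) = 983/32 kN·m

Load 1 — applied couple M₀=16 kN·m at a=3 m (b=L-a=3):
  M_1 = M₀x/L  [x≤a] = 16·(3/2)/6 = 4 kN·m
Load 2 — triangular load w₀=19 kN/m (0→w₀ over full span):
  M_2 = w₀Lx/6 - w₀x³/(6L) = 19·6·(3/2)/6 - 19·(3/2)³/(6·6) = 855/32 kN·m
Superposition: M = Σ M_i = 983/32 kN·m ≈ 30.718750 kN·m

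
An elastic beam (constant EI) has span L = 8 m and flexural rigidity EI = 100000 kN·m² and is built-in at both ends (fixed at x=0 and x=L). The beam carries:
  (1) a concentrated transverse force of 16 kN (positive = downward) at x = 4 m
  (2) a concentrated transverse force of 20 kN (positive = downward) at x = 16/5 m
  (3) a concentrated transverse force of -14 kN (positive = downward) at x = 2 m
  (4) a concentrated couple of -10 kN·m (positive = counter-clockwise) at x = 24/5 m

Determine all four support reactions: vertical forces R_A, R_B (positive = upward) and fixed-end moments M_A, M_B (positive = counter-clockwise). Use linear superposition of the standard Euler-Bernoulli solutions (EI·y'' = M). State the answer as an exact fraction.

Load 1 — point force P=16 kN at a=4 m (b=L-a=4):
  R_A = Pb²(3a+b)/L³ = 16·4²·(3·4+4)/8³ = 8 kN
  M_A = Pab²/L² = 16·4·4²/8² = 16 kN·m
  R_B = Pa²(a+3b)/L³ = 16·4²·(4+3·4)/8³ = 8 kN
  M_B = -Pa²b/L² = -16·4²·4/8² = -16 kN·m
Load 2 — point force P=20 kN at a=16/5 m (b=L-a=24/5):
  R_A = Pb²(3a+b)/L³ = 20·(24/5)²·(3·(16/5)+(24/5))/8³ = 324/25 kN
  M_A = Pab²/L² = 20·(16/5)·(24/5)²/8² = 576/25 kN·m
  R_B = Pa²(a+3b)/L³ = 20·(16/5)²·((16/5)+3·(24/5))/8³ = 176/25 kN
  M_B = -Pa²b/L² = -20·(16/5)²·(24/5)/8² = -384/25 kN·m
Load 3 — point force P=-14 kN at a=2 m (b=L-a=6):
  R_A = Pb²(3a+b)/L³ = (-14)·6²·(3·2+6)/8³ = -189/16 kN
  M_A = Pab²/L² = (-14)·2·6²/8² = -63/4 kN·m
  R_B = Pa²(a+3b)/L³ = (-14)·2²·(2+3·6)/8³ = -35/16 kN
  M_B = -Pa²b/L² = -(-14)·2²·6/8² = 21/4 kN·m
Load 4 — applied couple M₀=-10 kN·m at a=24/5 m (b=L-a=16/5):
  R_A = 6M₀ab/L³ = 6·(-10)·(24/5)·(16/5)/8³ = -9/5 kN
  M_A = M₀b(2a-b)/L² = (-10)·(16/5)·(2·(24/5)-(16/5))/8² = -16/5 kN·m
  R_B = -6M₀ab/L³ = -6·(-10)·(24/5)·(16/5)/8³ = 9/5 kN
  M_B = M₀a(2b-a)/L² = (-10)·(24/5)·(2·(16/5)-(24/5))/8² = -6/5 kN·m
Superposition: R_A = 2939/400 kN, M_A = 2009/100 kN·m, R_B = 5861/400 kN, M_B = -2731/100 kN·m

R_A = 2939/400 kN, M_A = 2009/100 kN·m, R_B = 5861/400 kN, M_B = -2731/100 kN·m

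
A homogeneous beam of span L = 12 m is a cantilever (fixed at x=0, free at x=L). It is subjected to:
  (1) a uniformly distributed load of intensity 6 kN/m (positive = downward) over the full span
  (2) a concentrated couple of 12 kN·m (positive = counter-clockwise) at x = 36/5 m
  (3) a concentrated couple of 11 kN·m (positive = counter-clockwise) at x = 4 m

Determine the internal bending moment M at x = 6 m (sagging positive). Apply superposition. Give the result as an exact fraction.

M(6) = -96 kN·m

Load 1 — uniform load w=6 kN/m over full span:
  M_1 = -w(L-x)²/2 = -6·(12-6)²/2 = -108 kN·m
Load 2 — applied couple M₀=12 kN·m at a=36/5 m (b=L-a=24/5):
  M_2 = M₀  [x≤a] = 12 = 12 kN·m
Load 3 — applied couple M₀=11 kN·m at a=4 m (b=L-a=8):
  M_3 = 0  [x>a] = 0 kN·m
Superposition: M = Σ M_i = -96 kN·m ≈ -96.000000 kN·m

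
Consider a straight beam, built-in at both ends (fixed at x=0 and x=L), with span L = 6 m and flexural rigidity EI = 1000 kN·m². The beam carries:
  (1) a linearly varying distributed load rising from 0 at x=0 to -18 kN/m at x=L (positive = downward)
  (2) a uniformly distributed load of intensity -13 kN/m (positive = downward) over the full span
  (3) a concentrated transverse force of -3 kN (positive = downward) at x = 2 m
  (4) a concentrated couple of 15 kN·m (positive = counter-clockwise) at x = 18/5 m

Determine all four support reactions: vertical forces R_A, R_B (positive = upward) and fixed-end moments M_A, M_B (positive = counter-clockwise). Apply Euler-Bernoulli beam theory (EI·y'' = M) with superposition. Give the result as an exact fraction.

Load 1 — triangular load w₀=-18 kN/m (0→w₀ over full span):
  R_A = 3w₀L/20 = 3·(-18)·6/20 = -81/5 kN
  M_A = w₀L²/30 = (-18)·6²/30 = -108/5 kN·m
  R_B = 7w₀L/20 = 7·(-18)·6/20 = -189/5 kN
  M_B = -w₀L²/20 = -(-18)·6²/20 = 162/5 kN·m
Load 2 — uniform load w=-13 kN/m over full span:
  R_A = wL/2 = (-13)·6/2 = -39 kN
  M_A = wL²/12 = (-13)·6²/12 = -39 kN·m
  R_B = wL/2 = (-13)·6/2 = -39 kN
  M_B = -wL²/12 = -(-13)·6²/12 = 39 kN·m
Load 3 — point force P=-3 kN at a=2 m (b=L-a=4):
  R_A = Pb²(3a+b)/L³ = (-3)·4²·(3·2+4)/6³ = -20/9 kN
  M_A = Pab²/L² = (-3)·2·4²/6² = -8/3 kN·m
  R_B = Pa²(a+3b)/L³ = (-3)·2²·(2+3·4)/6³ = -7/9 kN
  M_B = -Pa²b/L² = -(-3)·2²·4/6² = 4/3 kN·m
Load 4 — applied couple M₀=15 kN·m at a=18/5 m (b=L-a=12/5):
  R_A = 6M₀ab/L³ = 6·15·(18/5)·(12/5)/6³ = 18/5 kN
  M_A = M₀b(2a-b)/L² = 15·(12/5)·(2·(18/5)-(12/5))/6² = 24/5 kN·m
  R_B = -6M₀ab/L³ = -6·15·(18/5)·(12/5)/6³ = -18/5 kN
  M_B = M₀a(2b-a)/L² = 15·(18/5)·(2·(12/5)-(18/5))/6² = 9/5 kN·m
Superposition: R_A = -2422/45 kN, M_A = -877/15 kN·m, R_B = -3653/45 kN, M_B = 1118/15 kN·m

R_A = -2422/45 kN, M_A = -877/15 kN·m, R_B = -3653/45 kN, M_B = 1118/15 kN·m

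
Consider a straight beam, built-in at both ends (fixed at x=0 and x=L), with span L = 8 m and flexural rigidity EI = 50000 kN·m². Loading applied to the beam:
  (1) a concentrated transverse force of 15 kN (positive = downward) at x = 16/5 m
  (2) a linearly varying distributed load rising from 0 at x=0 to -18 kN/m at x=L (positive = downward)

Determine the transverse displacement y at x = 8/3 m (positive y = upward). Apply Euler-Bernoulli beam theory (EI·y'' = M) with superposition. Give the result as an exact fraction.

Load 1 — point force P=15 kN at a=16/5 m (b=L-a=24/5):
  y_1 = -Pb²x²(3aL-(3a+b)x)/(6L³EI)  [x≤a] = -15·(24/5)²·(8/3)²·(3·(16/5)·8-(3·(16/5)+(24/5))·(8/3))/(6·8³·50000) = -48/78125 m
Load 2 — triangular load w₀=-18 kN/m (0→w₀ over full span):
  y_2 = -w₀x²(L-x)²(x+2L)/(120LEI) = -(-18)·(8/3)²·(8-(8/3))²·((8/3)+2·8)/(120·8·50000) = 1792/1265625 m
Superposition: y = Σ y_i = 5072/6328125 m ≈ 0.000802 m

y(8/3) = 5072/6328125 m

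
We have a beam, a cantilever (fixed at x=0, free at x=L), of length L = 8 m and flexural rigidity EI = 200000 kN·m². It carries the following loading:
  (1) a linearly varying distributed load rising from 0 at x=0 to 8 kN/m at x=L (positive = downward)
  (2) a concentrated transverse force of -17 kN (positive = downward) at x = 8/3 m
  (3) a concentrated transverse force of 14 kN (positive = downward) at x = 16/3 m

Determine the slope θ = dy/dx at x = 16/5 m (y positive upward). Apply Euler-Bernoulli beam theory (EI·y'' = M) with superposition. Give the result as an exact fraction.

θ(16/5) = -86743/35156250 rad

Load 1 — triangular load w₀=8 kN/m (0→w₀ over full span):
  θ_1 = (w₀Lx²/4-w₀L²x/3-w₀x⁴/(24L))/EI = (8·8·(16/5)²/4-8·8²·(16/5)/3-8·(16/5)⁴/(24·8))/200000 = -3776/1953125 rad
Load 2 — point force P=-17 kN at a=8/3 m (b=L-a=16/3):
  θ_2 = -Pa²/(2EI)  [x>a] = -(-17)·(8/3)²/(2·200000) = 17/56250 rad
Load 3 — point force P=14 kN at a=16/3 m (b=L-a=8/3):
  θ_3 = -Px(2a-x)/(2EI)  [x≤a] = -14·(16/5)·(2·(16/3)-(16/5))/(2·200000) = -196/234375 rad
Superposition: θ = Σ θ_i = -86743/35156250 rad ≈ -0.002467 rad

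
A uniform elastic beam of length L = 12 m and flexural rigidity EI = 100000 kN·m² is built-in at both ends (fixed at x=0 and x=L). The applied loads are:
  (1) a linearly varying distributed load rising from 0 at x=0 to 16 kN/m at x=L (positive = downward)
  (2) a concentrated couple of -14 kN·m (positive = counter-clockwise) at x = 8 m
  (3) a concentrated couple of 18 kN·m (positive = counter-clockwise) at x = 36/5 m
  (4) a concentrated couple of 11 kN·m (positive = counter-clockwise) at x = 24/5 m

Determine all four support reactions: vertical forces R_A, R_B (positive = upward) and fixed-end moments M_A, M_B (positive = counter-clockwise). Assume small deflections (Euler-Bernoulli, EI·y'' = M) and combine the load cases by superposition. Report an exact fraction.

R_A = 6913/225 kN, M_A = 5941/75 kN·m, R_B = 14687/225 kN, M_B = -2738/25 kN·m

Load 1 — triangular load w₀=16 kN/m (0→w₀ over full span):
  R_A = 3w₀L/20 = 3·16·12/20 = 144/5 kN
  M_A = w₀L²/30 = 16·12²/30 = 384/5 kN·m
  R_B = 7w₀L/20 = 7·16·12/20 = 336/5 kN
  M_B = -w₀L²/20 = -16·12²/20 = -576/5 kN·m
Load 2 — applied couple M₀=-14 kN·m at a=8 m (b=L-a=4):
  R_A = 6M₀ab/L³ = 6·(-14)·8·4/12³ = -14/9 kN
  M_A = M₀b(2a-b)/L² = (-14)·4·(2·8-4)/12² = -14/3 kN·m
  R_B = -6M₀ab/L³ = -6·(-14)·8·4/12³ = 14/9 kN
  M_B = M₀a(2b-a)/L² = (-14)·8·(2·4-8)/12² = 0 kN·m
Load 3 — applied couple M₀=18 kN·m at a=36/5 m (b=L-a=24/5):
  R_A = 6M₀ab/L³ = 6·18·(36/5)·(24/5)/12³ = 54/25 kN
  M_A = M₀b(2a-b)/L² = 18·(24/5)·(2·(36/5)-(24/5))/12² = 144/25 kN·m
  R_B = -6M₀ab/L³ = -6·18·(36/5)·(24/5)/12³ = -54/25 kN
  M_B = M₀a(2b-a)/L² = 18·(36/5)·(2·(24/5)-(36/5))/12² = 54/25 kN·m
Load 4 — applied couple M₀=11 kN·m at a=24/5 m (b=L-a=36/5):
  R_A = 6M₀ab/L³ = 6·11·(24/5)·(36/5)/12³ = 33/25 kN
  M_A = M₀b(2a-b)/L² = 11·(36/5)·(2·(24/5)-(36/5))/12² = 33/25 kN·m
  R_B = -6M₀ab/L³ = -6·11·(24/5)·(36/5)/12³ = -33/25 kN
  M_B = M₀a(2b-a)/L² = 11·(24/5)·(2·(36/5)-(24/5))/12² = 88/25 kN·m
Superposition: R_A = 6913/225 kN, M_A = 5941/75 kN·m, R_B = 14687/225 kN, M_B = -2738/25 kN·m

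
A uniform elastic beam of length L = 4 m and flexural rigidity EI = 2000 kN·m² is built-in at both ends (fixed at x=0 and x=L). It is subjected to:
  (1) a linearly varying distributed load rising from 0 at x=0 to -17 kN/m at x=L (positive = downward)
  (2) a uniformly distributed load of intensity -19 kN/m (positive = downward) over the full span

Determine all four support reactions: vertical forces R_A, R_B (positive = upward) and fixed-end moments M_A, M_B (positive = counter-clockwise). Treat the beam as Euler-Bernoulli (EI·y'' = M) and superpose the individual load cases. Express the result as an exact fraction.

R_A = -241/5 kN, M_A = -172/5 kN·m, R_B = -309/5 kN, M_B = 584/15 kN·m

Load 1 — triangular load w₀=-17 kN/m (0→w₀ over full span):
  R_A = 3w₀L/20 = 3·(-17)·4/20 = -51/5 kN
  M_A = w₀L²/30 = (-17)·4²/30 = -136/15 kN·m
  R_B = 7w₀L/20 = 7·(-17)·4/20 = -119/5 kN
  M_B = -w₀L²/20 = -(-17)·4²/20 = 68/5 kN·m
Load 2 — uniform load w=-19 kN/m over full span:
  R_A = wL/2 = (-19)·4/2 = -38 kN
  M_A = wL²/12 = (-19)·4²/12 = -76/3 kN·m
  R_B = wL/2 = (-19)·4/2 = -38 kN
  M_B = -wL²/12 = -(-19)·4²/12 = 76/3 kN·m
Superposition: R_A = -241/5 kN, M_A = -172/5 kN·m, R_B = -309/5 kN, M_B = 584/15 kN·m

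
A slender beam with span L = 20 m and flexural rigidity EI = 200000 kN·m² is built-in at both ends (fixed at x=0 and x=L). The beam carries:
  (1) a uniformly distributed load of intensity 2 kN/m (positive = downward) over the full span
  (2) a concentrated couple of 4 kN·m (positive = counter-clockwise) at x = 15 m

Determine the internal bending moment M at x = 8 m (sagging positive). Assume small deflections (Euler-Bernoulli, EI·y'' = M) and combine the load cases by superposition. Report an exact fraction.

M(8) = 1793/60 kN·m

Load 1 — uniform load w=2 kN/m over full span:
  M_1 = wLx/2 - wL²/12 - wx²/2 = 2·20·8/2 - 2·20²/12 - 2·8²/2 = 88/3 kN·m
Load 2 — applied couple M₀=4 kN·m at a=15 m (b=L-a=5):
  M_2 = R_Ax - M_A  [x≤a] with R_A=9/40, M_A=5/4 = (9/40)·8 - (5/4) = 11/20 kN·m
Superposition: M = Σ M_i = 1793/60 kN·m ≈ 29.883333 kN·m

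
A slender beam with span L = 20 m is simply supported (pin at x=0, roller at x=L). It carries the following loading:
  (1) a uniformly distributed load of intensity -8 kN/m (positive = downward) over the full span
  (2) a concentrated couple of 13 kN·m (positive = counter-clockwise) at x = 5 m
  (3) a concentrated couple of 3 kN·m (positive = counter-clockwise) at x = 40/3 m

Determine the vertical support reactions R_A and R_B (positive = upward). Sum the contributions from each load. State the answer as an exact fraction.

R_A = -396/5 kN, R_B = -404/5 kN

Load 1 — uniform load w=-8 kN/m over full span:
  R_A = wL/2 = (-8)·20/2 = -80 kN
  R_B = wL/2 = (-8)·20/2 = -80 kN
Load 2 — applied couple M₀=13 kN·m at a=5 m (b=L-a=15):
  R_A = M₀/L = 13/20 kN
  R_B = -M₀/L = -13/20 kN
Load 3 — applied couple M₀=3 kN·m at a=40/3 m (b=L-a=20/3):
  R_A = M₀/L = 3/20 kN
  R_B = -M₀/L = -3/20 kN
Superposition: R_A = -396/5 kN, R_B = -404/5 kN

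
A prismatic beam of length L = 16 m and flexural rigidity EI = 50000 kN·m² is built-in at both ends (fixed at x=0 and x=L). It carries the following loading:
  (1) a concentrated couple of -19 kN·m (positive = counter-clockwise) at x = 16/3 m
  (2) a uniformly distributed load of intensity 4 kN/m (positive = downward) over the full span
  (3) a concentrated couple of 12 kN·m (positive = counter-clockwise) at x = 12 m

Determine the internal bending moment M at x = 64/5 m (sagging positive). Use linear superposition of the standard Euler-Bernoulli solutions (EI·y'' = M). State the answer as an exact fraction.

M(64/5) = -963/100 kN·m

Load 1 — applied couple M₀=-19 kN·m at a=16/3 m (b=L-a=32/3):
  M_1 = R_Ax - M_A - M₀  [x>a] with R_A=-19/12, M_A=0 = (-19/12)·(64/5) - 0 - (-19) = -19/15 kN·m
Load 2 — uniform load w=4 kN/m over full span:
  M_2 = wLx/2 - wL²/12 - wx²/2 = 4·16·(64/5)/2 - 4·16²/12 - 4·(64/5)²/2 = -256/75 kN·m
Load 3 — applied couple M₀=12 kN·m at a=12 m (b=L-a=4):
  M_3 = R_Ax - M_A - M₀  [x>a] with R_A=27/32, M_A=15/4 = (27/32)·(64/5) - (15/4) - 12 = -99/20 kN·m
Superposition: M = Σ M_i = -963/100 kN·m ≈ -9.630000 kN·m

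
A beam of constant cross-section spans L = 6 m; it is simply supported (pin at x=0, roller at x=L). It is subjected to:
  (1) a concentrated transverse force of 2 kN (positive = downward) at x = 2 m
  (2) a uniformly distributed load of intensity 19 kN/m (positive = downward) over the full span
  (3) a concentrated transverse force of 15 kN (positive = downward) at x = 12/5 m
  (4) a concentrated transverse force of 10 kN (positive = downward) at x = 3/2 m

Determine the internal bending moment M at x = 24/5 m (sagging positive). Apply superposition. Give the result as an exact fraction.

M(24/5) = 1643/25 kN·m

Load 1 — point force P=2 kN at a=2 m (b=L-a=4):
  M_1 = Pa(L-x)/L  [x>a] = 2·2·(6-(24/5))/6 = 4/5 kN·m
Load 2 — uniform load w=19 kN/m over full span:
  M_2 = wx(L-x)/2 = 19·(24/5)·(6-(24/5))/2 = 1368/25 kN·m
Load 3 — point force P=15 kN at a=12/5 m (b=L-a=18/5):
  M_3 = Pa(L-x)/L  [x>a] = 15·(12/5)·(6-(24/5))/6 = 36/5 kN·m
Load 4 — point force P=10 kN at a=3/2 m (b=L-a=9/2):
  M_4 = Pa(L-x)/L  [x>a] = 10·(3/2)·(6-(24/5))/6 = 3 kN·m
Superposition: M = Σ M_i = 1643/25 kN·m ≈ 65.720000 kN·m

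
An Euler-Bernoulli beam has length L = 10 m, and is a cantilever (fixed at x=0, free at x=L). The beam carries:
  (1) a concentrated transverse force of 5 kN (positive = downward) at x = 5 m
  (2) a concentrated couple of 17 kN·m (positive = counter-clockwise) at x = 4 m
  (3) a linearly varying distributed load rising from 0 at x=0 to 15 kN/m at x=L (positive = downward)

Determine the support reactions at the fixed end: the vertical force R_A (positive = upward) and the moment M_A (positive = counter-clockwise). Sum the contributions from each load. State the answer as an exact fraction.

Load 1 — point force P=5 kN at a=5 m (b=L-a=5):
  R_A = P = 5 kN
  M_A = Pa = 5·5 = 25 kN·m
Load 2 — applied couple M₀=17 kN·m at a=4 m (b=L-a=6):
  R_A = 0 kN
  M_A = -M₀ = -17 kN·m
Load 3 — triangular load w₀=15 kN/m (0→w₀ over full span):
  R_A = w₀L/2 = 15·10/2 = 75 kN
  M_A = w₀L²/3 = 15·10²/3 = 500 kN·m
Superposition: R_A = 80 kN, M_A = 508 kN·m

R_A = 80 kN, M_A = 508 kN·m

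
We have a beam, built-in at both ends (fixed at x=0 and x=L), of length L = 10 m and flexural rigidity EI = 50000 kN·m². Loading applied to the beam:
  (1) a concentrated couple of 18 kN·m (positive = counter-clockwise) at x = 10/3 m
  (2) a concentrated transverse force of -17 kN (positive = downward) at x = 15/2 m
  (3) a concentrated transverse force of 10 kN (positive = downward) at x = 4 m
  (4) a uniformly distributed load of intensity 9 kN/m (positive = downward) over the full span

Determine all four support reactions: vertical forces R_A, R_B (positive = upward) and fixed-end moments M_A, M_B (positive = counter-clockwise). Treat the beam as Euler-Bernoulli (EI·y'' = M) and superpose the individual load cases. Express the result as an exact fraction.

R_A = 40979/800 kN, M_A = 13029/160 kN·m, R_B = 25421/800 kN, M_B = -8751/160 kN·m

Load 1 — applied couple M₀=18 kN·m at a=10/3 m (b=L-a=20/3):
  R_A = 6M₀ab/L³ = 6·18·(10/3)·(20/3)/10³ = 12/5 kN
  M_A = M₀b(2a-b)/L² = 18·(20/3)·(2·(10/3)-(20/3))/10² = 0 kN·m
  R_B = -6M₀ab/L³ = -6·18·(10/3)·(20/3)/10³ = -12/5 kN
  M_B = M₀a(2b-a)/L² = 18·(10/3)·(2·(20/3)-(10/3))/10² = 6 kN·m
Load 2 — point force P=-17 kN at a=15/2 m (b=L-a=5/2):
  R_A = Pb²(3a+b)/L³ = (-17)·(5/2)²·(3·(15/2)+(5/2))/10³ = -85/32 kN
  M_A = Pab²/L² = (-17)·(15/2)·(5/2)²/10² = -255/32 kN·m
  R_B = Pa²(a+3b)/L³ = (-17)·(15/2)²·((15/2)+3·(5/2))/10³ = -459/32 kN
  M_B = -Pa²b/L² = -(-17)·(15/2)²·(5/2)/10² = 765/32 kN·m
Load 3 — point force P=10 kN at a=4 m (b=L-a=6):
  R_A = Pb²(3a+b)/L³ = 10·6²·(3·4+6)/10³ = 162/25 kN
  M_A = Pab²/L² = 10·4·6²/10² = 72/5 kN·m
  R_B = Pa²(a+3b)/L³ = 10·4²·(4+3·6)/10³ = 88/25 kN
  M_B = -Pa²b/L² = -10·4²·6/10² = -48/5 kN·m
Load 4 — uniform load w=9 kN/m over full span:
  R_A = wL/2 = 9·10/2 = 45 kN
  M_A = wL²/12 = 9·10²/12 = 75 kN·m
  R_B = wL/2 = 9·10/2 = 45 kN
  M_B = -wL²/12 = -9·10²/12 = -75 kN·m
Superposition: R_A = 40979/800 kN, M_A = 13029/160 kN·m, R_B = 25421/800 kN, M_B = -8751/160 kN·m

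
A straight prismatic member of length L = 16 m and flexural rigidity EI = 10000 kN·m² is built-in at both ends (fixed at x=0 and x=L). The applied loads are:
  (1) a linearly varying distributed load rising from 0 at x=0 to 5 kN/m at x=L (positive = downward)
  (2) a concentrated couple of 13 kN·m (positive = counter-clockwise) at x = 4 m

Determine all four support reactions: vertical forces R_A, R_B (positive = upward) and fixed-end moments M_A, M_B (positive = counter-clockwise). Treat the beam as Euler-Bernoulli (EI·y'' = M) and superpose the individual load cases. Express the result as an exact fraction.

R_A = 1653/128 kN, M_A = 1931/48 kN·m, R_B = 3467/128 kN, M_B = -959/16 kN·m

Load 1 — triangular load w₀=5 kN/m (0→w₀ over full span):
  R_A = 3w₀L/20 = 3·5·16/20 = 12 kN
  M_A = w₀L²/30 = 5·16²/30 = 128/3 kN·m
  R_B = 7w₀L/20 = 7·5·16/20 = 28 kN
  M_B = -w₀L²/20 = -5·16²/20 = -64 kN·m
Load 2 — applied couple M₀=13 kN·m at a=4 m (b=L-a=12):
  R_A = 6M₀ab/L³ = 6·13·4·12/16³ = 117/128 kN
  M_A = M₀b(2a-b)/L² = 13·12·(2·4-12)/16² = -39/16 kN·m
  R_B = -6M₀ab/L³ = -6·13·4·12/16³ = -117/128 kN
  M_B = M₀a(2b-a)/L² = 13·4·(2·12-4)/16² = 65/16 kN·m
Superposition: R_A = 1653/128 kN, M_A = 1931/48 kN·m, R_B = 3467/128 kN, M_B = -959/16 kN·m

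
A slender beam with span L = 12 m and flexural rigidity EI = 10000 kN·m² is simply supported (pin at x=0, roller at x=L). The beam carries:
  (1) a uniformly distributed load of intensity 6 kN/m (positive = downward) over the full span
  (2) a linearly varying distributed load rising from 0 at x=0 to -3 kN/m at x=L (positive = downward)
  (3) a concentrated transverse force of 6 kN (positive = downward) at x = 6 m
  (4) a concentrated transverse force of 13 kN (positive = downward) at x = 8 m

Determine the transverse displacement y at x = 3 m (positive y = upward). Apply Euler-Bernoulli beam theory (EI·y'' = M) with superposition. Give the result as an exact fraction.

Load 1 — uniform load w=6 kN/m over full span:
  y_1 = -wx(L³-2Lx²+x³)/(24EI) = -6·3·(12³-2·12·3²+3³)/(24·10000) = -4617/40000 m
Load 2 — triangular load w₀=-3 kN/m (0→w₀ over full span):
  y_2 = -w₀x(7L⁴-10L²x²+3x⁴)/(360LEI) = -(-3)·3·(7·12⁴-10·12²·3²+3·3⁴)/(360·12·10000) = 8829/320000 m
Load 3 — point force P=6 kN at a=6 m (b=L-a=6):
  y_3 = -Pbx(L²-b²-x²)/(6LEI)  [x≤a] = -6·6·3·(12²-6²-3²)/(6·12·10000) = -297/20000 m
Load 4 — point force P=13 kN at a=8 m (b=L-a=4):
  y_4 = -Pbx(L²-b²-x²)/(6LEI)  [x≤a] = -13·4·3·(12²-4²-3²)/(6·12·10000) = -1547/60000 m
Superposition: y = Σ y_i = -123329/960000 m ≈ -0.128468 m

y(3) = -123329/960000 m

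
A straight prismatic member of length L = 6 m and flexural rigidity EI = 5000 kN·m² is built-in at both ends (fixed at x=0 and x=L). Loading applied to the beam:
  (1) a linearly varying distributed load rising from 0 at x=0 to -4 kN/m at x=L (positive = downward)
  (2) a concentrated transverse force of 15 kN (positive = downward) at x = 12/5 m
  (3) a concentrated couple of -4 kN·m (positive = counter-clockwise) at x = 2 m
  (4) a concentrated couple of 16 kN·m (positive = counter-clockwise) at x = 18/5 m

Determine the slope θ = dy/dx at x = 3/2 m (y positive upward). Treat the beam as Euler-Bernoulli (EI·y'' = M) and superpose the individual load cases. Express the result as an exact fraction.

Load 1 — triangular load w₀=-4 kN/m (0→w₀ over full span):
  θ_1 = -w₀(2x(L-x)(L-2x)(x+2L)+x²(L-x)²)/(120LEI) = -(-4)·(2·(3/2)·(6-(3/2))·(6-2·(3/2))·((3/2)+2·6)+(3/2)²·(6-(3/2))²)/(120·6·5000) = 1053/1600000 rad
Load 2 — point force P=15 kN at a=12/5 m (b=L-a=18/5):
  θ_2 = -Pb²x(2aL-(3a+b)x)/(2L³EI)  [x≤a] = -15·(18/5)²·(3/2)·(2·(12/5)·6-(3·(12/5)+(18/5))·(3/2))/(2·6³·5000) = -1701/1000000 rad
Load 3 — applied couple M₀=-4 kN·m at a=2 m (b=L-a=4):
  θ_3 = (R_Ax²/2 - M_Ax)/EI  [x≤a] with R_A=-8/9, M_A=0 = ((-8/9)·(3/2)²/2 - 0·(3/2))/5000 = -1/5000 rad
Load 4 — applied couple M₀=16 kN·m at a=18/5 m (b=L-a=12/5):
  θ_4 = (R_Ax²/2 - M_Ax)/EI  [x≤a] with R_A=96/25, M_A=128/25 = ((96/25)·(3/2)²/2 - (128/25)·(3/2))/5000 = -21/31250 rad
Superposition: θ = Σ θ_i = -15319/8000000 rad ≈ -0.001915 rad

θ(3/2) = -15319/8000000 rad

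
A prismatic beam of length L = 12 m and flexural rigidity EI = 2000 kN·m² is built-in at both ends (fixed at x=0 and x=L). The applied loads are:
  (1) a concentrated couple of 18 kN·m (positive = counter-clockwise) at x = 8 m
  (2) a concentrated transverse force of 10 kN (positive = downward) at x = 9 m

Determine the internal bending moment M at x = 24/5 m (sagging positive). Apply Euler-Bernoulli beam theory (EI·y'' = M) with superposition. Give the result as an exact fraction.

Load 1 — applied couple M₀=18 kN·m at a=8 m (b=L-a=4):
  M_1 = R_Ax - M_A  [x≤a] with R_A=2, M_A=6 = 2·(24/5) - 6 = 18/5 kN·m
Load 2 — point force P=10 kN at a=9 m (b=L-a=3):
  M_2 = Pb²(3a+b)x/L³ - Pab²/L²  [x≤a] = 10·3²·(3·9+3)·(24/5)/12³ - 10·9·3²/12² = 15/8 kN·m
Superposition: M = Σ M_i = 219/40 kN·m ≈ 5.475000 kN·m

M(24/5) = 219/40 kN·m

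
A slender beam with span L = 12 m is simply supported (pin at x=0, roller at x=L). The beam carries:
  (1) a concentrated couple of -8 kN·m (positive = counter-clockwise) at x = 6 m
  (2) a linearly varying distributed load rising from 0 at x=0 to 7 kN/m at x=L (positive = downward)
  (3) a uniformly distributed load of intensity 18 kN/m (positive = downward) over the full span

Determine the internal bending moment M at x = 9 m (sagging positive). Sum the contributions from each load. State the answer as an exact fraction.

Load 1 — applied couple M₀=-8 kN·m at a=6 m (b=L-a=6):
  M_1 = M₀x/L - M₀  [x>a] = (-8)·9/12 - (-8) = 2 kN·m
Load 2 — triangular load w₀=7 kN/m (0→w₀ over full span):
  M_2 = w₀Lx/6 - w₀x³/(6L) = 7·12·9/6 - 7·9³/(6·12) = 441/8 kN·m
Load 3 — uniform load w=18 kN/m over full span:
  M_3 = wx(L-x)/2 = 18·9·(12-9)/2 = 243 kN·m
Superposition: M = Σ M_i = 2401/8 kN·m ≈ 300.125000 kN·m

M(9) = 2401/8 kN·m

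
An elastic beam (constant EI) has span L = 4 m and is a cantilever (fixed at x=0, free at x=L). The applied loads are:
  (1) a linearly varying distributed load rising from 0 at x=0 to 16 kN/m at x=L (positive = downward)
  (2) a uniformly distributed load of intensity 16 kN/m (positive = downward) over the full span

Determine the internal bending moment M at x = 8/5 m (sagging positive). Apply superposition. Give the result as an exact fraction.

M(8/5) = -10368/125 kN·m

Load 1 — triangular load w₀=16 kN/m (0→w₀ over full span):
  M_1 = w₀Lx/2 - w₀L²/3 - w₀x³/(6L) = 16·4·(8/5)/2 - 16·4²/3 - 16·(8/5)³/(6·4) = -4608/125 kN·m
Load 2 — uniform load w=16 kN/m over full span:
  M_2 = -w(L-x)²/2 = -16·(4-(8/5))²/2 = -1152/25 kN·m
Superposition: M = Σ M_i = -10368/125 kN·m ≈ -82.944000 kN·m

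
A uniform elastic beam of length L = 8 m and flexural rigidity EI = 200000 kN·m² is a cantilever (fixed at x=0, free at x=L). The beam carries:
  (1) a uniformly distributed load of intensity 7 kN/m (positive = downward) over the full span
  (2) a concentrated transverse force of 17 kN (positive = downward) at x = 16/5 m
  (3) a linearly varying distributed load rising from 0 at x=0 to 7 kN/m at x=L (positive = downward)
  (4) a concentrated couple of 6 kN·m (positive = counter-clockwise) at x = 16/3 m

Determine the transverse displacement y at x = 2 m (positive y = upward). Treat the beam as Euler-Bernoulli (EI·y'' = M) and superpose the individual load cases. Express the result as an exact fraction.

Load 1 — uniform load w=7 kN/m over full span:
  y_1 = -wx²(x²-4Lx+6L²)/(24EI) = -7·2²·(2²-4·8·2+6·8²)/(24·200000) = -189/100000 m
Load 2 — point force P=17 kN at a=16/5 m (b=L-a=24/5):
  y_2 = -Px²(3a-x)/(6EI)  [x≤a] = -17·2²·(3·(16/5)-2)/(6·200000) = -323/750000 m
Load 3 — triangular load w₀=7 kN/m (0→w₀ over full span):
  y_3 = (w₀Lx³/12-w₀L²x²/6-w₀x⁵/(120L))/EI = (7·8·2³/12-7·8²·2²/6-7·2⁵/(120·8))/200000 = -7847/6000000 m
Load 4 — applied couple M₀=6 kN·m at a=16/3 m (b=L-a=8/3):
  y_4 = M₀x²/(2EI)  [x≤a] = 6·2²/(2·200000) = 3/50000 m
Superposition: y = Σ y_i = -7137/2000000 m ≈ -0.003569 m

y(2) = -7137/2000000 m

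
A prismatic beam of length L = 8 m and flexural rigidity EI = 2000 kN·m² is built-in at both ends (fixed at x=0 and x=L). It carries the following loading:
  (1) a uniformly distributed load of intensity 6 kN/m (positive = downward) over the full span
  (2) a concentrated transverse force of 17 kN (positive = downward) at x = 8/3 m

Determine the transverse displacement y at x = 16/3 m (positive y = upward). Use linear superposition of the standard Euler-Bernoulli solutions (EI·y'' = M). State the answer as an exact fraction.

y(16/3) = -9904/273375 m

Load 1 — uniform load w=6 kN/m over full span:
  y_1 = -wx²(L-x)²/(24EI) = -6·(16/3)²·(8-(16/3))²/(24·2000) = -256/10125 m
Load 2 — point force P=17 kN at a=8/3 m (b=L-a=16/3):
  y_2 = -Pa²(L-x)²(3bL-(3b+a)(L-x))/(6L³EI)  [x>a] = -17·(8/3)²·(8-(16/3))²·(3·(16/3)·8-(3·(16/3)+(8/3))·(8-(16/3)))/(6·8³·2000) = -2992/273375 m
Superposition: y = Σ y_i = -9904/273375 m ≈ -0.036229 m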